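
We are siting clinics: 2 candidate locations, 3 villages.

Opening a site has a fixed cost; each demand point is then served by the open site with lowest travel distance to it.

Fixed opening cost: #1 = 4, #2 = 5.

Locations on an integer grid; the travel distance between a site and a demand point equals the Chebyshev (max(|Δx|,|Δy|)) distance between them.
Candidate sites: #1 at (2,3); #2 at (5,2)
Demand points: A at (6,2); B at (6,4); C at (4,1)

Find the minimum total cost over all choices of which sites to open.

Open {#2}: assign each demand point to its cheapest open site.
  A→#2 1, B→#2 2, C→#2 1
  travel distance 4, fixed 5 → total 9.
Compare {#1, #2}: travel distance 4 + fixed 9 = 13.
Compare {#1}: travel distance 10 + fixed 4 = 14.

9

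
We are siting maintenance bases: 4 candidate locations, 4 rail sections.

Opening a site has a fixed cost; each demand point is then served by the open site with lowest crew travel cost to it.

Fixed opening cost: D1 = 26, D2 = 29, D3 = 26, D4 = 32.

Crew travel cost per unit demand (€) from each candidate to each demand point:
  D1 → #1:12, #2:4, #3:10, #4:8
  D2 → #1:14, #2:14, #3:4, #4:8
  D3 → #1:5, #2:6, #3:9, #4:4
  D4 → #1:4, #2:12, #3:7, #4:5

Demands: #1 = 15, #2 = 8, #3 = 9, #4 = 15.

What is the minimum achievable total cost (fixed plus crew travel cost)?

274

Open {D2, D3}: assign each demand point to its cheapest open site.
  #1→D3 15×5=75, #2→D3 8×6=48, #3→D2 9×4=36, #4→D3 15×4=60
  crew travel cost 219, fixed 55 → total 274.
Compare {D1, D2, D3}: crew travel cost 203 + fixed 81 = 284.
Compare {D1, D4}: crew travel cost 230 + fixed 58 = 288.
Compare {D3, D4}: crew travel cost 231 + fixed 58 = 289.
All other subsets cost ≥ 284. Minimum total cost: 274.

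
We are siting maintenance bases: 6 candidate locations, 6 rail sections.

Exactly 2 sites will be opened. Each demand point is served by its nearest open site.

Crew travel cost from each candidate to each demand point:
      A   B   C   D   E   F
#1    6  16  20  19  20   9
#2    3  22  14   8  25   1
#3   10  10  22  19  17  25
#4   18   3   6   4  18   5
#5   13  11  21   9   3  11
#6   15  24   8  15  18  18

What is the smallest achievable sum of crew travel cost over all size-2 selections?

34

Open {#4, #5}.
  A→#5 13, B→#4 3, C→#4 6, D→#4 4, E→#5 3, F→#4 5  ⇒ total 34.
Compare {#2, #4}: total 35.
Compare {#2, #5}: total 40.
No size-2 selection does better; minimum is 34.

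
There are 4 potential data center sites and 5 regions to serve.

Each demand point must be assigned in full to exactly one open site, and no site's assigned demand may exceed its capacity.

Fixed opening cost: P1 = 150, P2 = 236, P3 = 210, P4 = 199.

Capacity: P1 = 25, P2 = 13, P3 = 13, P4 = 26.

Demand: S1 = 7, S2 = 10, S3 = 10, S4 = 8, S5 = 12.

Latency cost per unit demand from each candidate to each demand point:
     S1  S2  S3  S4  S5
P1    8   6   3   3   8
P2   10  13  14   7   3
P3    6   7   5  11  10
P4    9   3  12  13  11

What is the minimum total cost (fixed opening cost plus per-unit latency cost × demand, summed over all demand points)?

621

Open {P1, P4}; cheapest assignment that respects the capacities:
  P1 (cap 25, load 25): S1, S3, S4 — cost 7×8 + 10×3 + 8×3 = 110
  P4 (cap 26, load 22): S2, S5 — cost 10×3 + 12×11 = 162
  Shipping 272, fixed 349 → total 621.
  Any other capacity-feasible assignment to {P1, P4} ships for at least 272.
Compare {P1, P2, P4}: its best feasible assignment gives total 761.
Compare {P1, P2, P3}: its best feasible assignment gives total 812.
Every other set of open sites that can feasibly serve all demand totals ≥ 761 even under its best assignment. Minimum: 621.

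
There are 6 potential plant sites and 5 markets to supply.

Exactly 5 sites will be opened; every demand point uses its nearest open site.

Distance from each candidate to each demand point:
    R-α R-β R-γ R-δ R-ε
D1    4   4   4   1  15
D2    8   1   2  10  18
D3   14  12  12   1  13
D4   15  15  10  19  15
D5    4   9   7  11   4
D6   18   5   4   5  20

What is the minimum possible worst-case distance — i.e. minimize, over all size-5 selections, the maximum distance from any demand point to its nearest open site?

4

Open {D1, D2, D3, D4, D5}.
  Farthest demand point is R-α at distance 4 (to D1); all others are ≤ 4.
With {D1, D2, D3, D5, D6} the worst case is 4.
With {D1, D2, D4, D5, D6} the worst case is 4.
No size-5 selection achieves below 4.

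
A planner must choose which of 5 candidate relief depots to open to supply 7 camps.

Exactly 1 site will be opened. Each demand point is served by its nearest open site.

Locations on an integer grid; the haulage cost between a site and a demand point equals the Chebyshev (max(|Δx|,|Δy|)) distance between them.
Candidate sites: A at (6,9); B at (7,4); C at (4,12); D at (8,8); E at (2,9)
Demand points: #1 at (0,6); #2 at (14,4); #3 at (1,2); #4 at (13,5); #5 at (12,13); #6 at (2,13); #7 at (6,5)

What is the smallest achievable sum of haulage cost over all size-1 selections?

Open {D}.
  #1→D 8, #2→D 6, #3→D 7, #4→D 5, #5→D 5, #6→D 6, #7→D 3  ⇒ total 40.
Compare {A}: total 42.
Compare {B}: total 45.
No size-1 selection does better; minimum is 40.

40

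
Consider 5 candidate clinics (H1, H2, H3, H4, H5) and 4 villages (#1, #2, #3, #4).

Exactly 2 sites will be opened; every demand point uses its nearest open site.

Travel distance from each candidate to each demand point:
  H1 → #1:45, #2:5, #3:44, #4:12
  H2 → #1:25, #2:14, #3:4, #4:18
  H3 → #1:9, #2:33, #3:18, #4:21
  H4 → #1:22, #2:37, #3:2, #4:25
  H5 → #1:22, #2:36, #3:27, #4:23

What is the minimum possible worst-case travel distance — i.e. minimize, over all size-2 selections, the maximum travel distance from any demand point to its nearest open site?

Open {H1, H3}.
  Farthest demand point is #3 at travel distance 18 (to H3); all others are ≤ 18.
With {H2, H3} the worst case is 18.
With {H1, H4} the worst case is 22.
No size-2 selection achieves below 18.

18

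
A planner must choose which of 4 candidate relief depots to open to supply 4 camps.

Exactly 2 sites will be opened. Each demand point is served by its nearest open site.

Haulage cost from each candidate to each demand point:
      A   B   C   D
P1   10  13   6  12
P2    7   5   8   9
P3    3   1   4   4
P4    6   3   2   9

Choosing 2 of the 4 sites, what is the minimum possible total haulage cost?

Open {P3, P4}.
  A→P3 3, B→P3 1, C→P4 2, D→P3 4  ⇒ total 10.
Compare {P1, P3}: total 12.
Compare {P2, P3}: total 12.
No size-2 selection does better; minimum is 10.

10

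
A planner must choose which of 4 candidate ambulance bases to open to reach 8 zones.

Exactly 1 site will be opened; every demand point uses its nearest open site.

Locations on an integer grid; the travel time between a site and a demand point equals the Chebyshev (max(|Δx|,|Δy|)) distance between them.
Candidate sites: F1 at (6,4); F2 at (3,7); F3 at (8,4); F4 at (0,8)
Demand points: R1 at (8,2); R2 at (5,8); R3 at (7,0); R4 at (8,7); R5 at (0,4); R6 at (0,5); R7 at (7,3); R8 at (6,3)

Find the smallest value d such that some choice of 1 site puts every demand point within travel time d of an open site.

6

Open {F1}.
  Farthest demand point is R5 at travel time 6 (to F1); all others are ≤ 6.
With {F2} the worst case is 7.
With {F3} the worst case is 8.
No size-1 selection achieves below 6.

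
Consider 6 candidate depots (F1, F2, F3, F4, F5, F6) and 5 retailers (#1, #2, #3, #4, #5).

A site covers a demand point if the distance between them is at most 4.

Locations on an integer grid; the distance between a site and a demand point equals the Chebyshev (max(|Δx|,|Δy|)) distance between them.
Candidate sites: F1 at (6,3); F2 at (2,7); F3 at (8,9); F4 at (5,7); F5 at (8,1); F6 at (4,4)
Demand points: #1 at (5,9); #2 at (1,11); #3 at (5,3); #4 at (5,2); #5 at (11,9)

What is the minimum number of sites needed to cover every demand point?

Coverage sets (demand points within 4 of each site):
  F1: {#3, #4}
  F2: {#1, #2, #3}
  F3: {#1, #5}
  F4: {#1, #2, #3}
  F5: {#3, #4}
  F6: {#3, #4}
No 2 sites suffice: every size-2 union leaves at least one demand point uncovered.
But {F1, F2, F3} covers everything, so the minimum is 3.

3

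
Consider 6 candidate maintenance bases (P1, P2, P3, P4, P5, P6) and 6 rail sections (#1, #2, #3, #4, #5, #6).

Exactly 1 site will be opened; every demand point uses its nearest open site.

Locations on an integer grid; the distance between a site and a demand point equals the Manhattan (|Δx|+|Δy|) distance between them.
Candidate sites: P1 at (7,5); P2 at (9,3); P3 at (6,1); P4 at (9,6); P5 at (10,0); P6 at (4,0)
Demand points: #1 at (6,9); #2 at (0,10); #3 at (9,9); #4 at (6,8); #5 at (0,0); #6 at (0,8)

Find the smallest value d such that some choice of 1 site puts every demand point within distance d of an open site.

12

Open {P1}.
  Farthest demand point is #2 at distance 12 (to P1); all others are ≤ 12.
With {P6} the worst case is 14.
With {P3} the worst case is 15.
No size-1 selection achieves below 12.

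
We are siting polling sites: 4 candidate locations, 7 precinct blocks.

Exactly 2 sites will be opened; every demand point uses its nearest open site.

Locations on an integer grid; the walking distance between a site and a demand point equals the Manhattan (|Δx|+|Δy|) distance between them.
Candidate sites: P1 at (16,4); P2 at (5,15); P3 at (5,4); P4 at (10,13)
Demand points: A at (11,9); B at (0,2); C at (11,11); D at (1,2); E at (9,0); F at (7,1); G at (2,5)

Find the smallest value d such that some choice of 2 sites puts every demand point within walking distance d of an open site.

Open {P3, P4}.
  Farthest demand point is E at walking distance 8 (to P3); all others are ≤ 8.
With {P2, P3} the worst case is 11.
With {P1, P3} the worst case is 12.
No size-2 selection achieves below 8.

8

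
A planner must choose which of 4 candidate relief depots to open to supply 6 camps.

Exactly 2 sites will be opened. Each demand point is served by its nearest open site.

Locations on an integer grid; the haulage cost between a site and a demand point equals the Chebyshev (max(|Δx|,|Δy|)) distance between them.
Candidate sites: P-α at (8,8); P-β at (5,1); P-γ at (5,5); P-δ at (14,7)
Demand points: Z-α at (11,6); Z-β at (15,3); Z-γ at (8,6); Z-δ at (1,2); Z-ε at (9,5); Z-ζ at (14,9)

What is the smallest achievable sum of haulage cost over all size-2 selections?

20

Open {P-γ, P-δ}.
  Z-α→P-δ 3, Z-β→P-δ 4, Z-γ→P-γ 3, Z-δ→P-γ 4, Z-ε→P-γ 4, Z-ζ→P-δ 2  ⇒ total 20.
Compare {P-α, P-δ}: total 21.
Compare {P-β, P-δ}: total 22.
No size-2 selection does better; minimum is 20.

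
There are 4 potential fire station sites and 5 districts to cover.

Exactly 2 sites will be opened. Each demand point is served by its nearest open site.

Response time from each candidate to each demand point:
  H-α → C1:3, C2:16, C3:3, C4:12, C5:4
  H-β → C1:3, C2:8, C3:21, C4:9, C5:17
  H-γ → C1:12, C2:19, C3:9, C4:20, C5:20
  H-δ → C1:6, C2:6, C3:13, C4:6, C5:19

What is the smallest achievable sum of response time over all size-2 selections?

22

Open {H-α, H-δ}.
  C1→H-α 3, C2→H-δ 6, C3→H-α 3, C4→H-δ 6, C5→H-α 4  ⇒ total 22.
Compare {H-α, H-β}: total 27.
Compare {H-α, H-γ}: total 38.
No size-2 selection does better; minimum is 22.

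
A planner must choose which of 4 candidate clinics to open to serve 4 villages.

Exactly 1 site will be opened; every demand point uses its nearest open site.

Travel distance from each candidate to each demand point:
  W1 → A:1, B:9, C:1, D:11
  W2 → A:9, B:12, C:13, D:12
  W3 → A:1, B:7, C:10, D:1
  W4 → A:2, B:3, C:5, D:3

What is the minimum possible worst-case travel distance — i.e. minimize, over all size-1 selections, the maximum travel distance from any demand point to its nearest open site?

Open {W4}.
  Farthest demand point is C at travel distance 5 (to W4); all others are ≤ 5.
With {W3} the worst case is 10.
With {W1} the worst case is 11.
No size-1 selection achieves below 5.

5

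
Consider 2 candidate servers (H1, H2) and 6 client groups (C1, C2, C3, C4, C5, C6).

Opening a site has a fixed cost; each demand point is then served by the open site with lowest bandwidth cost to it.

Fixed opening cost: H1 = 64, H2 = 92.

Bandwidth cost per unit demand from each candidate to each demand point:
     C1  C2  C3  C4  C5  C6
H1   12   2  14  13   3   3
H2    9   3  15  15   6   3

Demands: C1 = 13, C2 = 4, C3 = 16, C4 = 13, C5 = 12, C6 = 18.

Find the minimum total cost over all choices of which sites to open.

Open {H1}: assign each demand point to its cheapest open site.
  C1→H1 13×12=156, C2→H1 4×2=8, C3→H1 16×14=224, C4→H1 13×13=169, C5→H1 12×3=36, C6→H1 18×3=54
  bandwidth cost 647, fixed 64 → total 711.
Compare {H1, H2}: bandwidth cost 608 + fixed 156 = 764.
Compare {H2}: bandwidth cost 690 + fixed 92 = 782.

711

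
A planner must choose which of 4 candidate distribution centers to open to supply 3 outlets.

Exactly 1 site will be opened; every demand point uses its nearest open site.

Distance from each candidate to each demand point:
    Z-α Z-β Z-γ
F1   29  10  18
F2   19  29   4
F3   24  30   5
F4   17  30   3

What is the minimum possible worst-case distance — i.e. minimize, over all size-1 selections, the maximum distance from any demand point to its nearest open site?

29

Open {F1}.
  Farthest demand point is Z-α at distance 29 (to F1); all others are ≤ 29.
With {F2} the worst case is 29.
With {F3} the worst case is 30.
No size-1 selection achieves below 29.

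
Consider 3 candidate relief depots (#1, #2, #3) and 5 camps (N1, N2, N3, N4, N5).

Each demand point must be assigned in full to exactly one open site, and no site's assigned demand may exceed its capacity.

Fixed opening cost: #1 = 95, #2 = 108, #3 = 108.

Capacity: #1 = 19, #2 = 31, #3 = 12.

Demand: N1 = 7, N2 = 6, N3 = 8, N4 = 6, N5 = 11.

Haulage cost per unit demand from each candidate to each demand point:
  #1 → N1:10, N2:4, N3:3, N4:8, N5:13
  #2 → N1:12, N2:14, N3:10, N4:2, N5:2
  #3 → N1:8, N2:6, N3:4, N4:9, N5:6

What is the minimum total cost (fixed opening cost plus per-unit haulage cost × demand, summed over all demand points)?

Open {#1, #2}; cheapest assignment that respects the capacities:
  #1 (cap 19, load 14): N2, N3 — cost 6×4 + 8×3 = 48
  #2 (cap 31, load 24): N1, N4, N5 — cost 7×12 + 6×2 + 11×2 = 118
  Shipping 166, fixed 203 → total 369.
  Any other capacity-feasible assignment to {#1, #2} ships for at least 166.
Compare {#1, #2, #3}: its best feasible assignment gives total 449.
Compare {#2, #3}: its best feasible assignment gives total 450.
Every other set of open sites that can feasibly serve all demand totals ≥ 449 even under its best assignment. Minimum: 369.

369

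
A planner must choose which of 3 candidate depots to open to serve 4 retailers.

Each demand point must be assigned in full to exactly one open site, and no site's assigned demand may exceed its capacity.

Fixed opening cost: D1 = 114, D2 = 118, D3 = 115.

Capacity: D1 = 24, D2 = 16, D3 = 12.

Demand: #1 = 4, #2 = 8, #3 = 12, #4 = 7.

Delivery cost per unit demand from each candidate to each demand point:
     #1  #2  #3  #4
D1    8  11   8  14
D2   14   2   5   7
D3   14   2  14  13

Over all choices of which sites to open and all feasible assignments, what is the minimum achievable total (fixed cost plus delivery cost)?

425

Open {D1, D2}; cheapest assignment that respects the capacities:
  D1 (cap 24, load 16): #1, #3 — cost 4×8 + 12×8 = 128
  D2 (cap 16, load 15): #2, #4 — cost 8×2 + 7×7 = 65
  Shipping 193, fixed 232 → total 425.
  Any other capacity-feasible assignment to {D1, D2} ships for at least 193.
Compare {D1, D3}: its best feasible assignment gives total 471.
Compare {D1, D2, D3}: its best feasible assignment gives total 540.
Every other set of open sites that can feasibly serve all demand totals ≥ 471 even under its best assignment. Minimum: 425.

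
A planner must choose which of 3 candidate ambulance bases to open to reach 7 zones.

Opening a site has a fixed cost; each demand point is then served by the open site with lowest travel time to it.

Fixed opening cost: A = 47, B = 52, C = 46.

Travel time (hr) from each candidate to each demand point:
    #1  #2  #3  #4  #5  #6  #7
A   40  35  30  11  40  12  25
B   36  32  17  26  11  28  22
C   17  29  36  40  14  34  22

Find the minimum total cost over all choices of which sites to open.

224

Open {B}: assign each demand point to its cheapest open site.
  #1→B 36, #2→B 32, #3→B 17, #4→B 26, #5→B 11, #6→B 28, #7→B 22
  travel time 172, fixed 52 → total 224.
Compare {A, C}: travel time 135 + fixed 93 = 228.
Compare {C}: travel time 192 + fixed 46 = 238.
Compare {A}: travel time 193 + fixed 47 = 240.
All other subsets cost ≥ 228. Minimum total cost: 224.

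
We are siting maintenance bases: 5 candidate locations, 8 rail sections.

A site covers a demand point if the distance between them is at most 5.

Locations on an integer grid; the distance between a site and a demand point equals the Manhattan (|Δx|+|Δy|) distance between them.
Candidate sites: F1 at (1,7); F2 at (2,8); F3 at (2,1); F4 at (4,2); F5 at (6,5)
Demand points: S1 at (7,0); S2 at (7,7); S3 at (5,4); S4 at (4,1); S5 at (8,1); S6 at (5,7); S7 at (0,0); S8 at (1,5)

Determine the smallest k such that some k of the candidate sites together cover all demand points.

Coverage sets (demand points within 5 of each site):
  F1: {S6, S8}
  F2: {S6, S8}
  F3: {S4, S7, S8}
  F4: {S1, S3, S4, S5}
  F5: {S2, S3, S6, S8}
No 2 sites suffice: every size-2 union leaves at least one demand point uncovered.
But {F3, F4, F5} covers everything, so the minimum is 3.

3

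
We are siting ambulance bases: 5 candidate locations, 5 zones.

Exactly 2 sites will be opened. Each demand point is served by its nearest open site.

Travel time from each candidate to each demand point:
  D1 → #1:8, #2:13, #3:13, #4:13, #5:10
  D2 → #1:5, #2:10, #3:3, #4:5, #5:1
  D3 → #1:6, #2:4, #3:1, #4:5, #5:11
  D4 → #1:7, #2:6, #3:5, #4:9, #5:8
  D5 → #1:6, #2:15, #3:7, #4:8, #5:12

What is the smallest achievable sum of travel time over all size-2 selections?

16

Open {D2, D3}.
  #1→D2 5, #2→D3 4, #3→D3 1, #4→D2 5, #5→D2 1  ⇒ total 16.
Compare {D2, D4}: total 20.
Compare {D1, D2}: total 24.
No size-2 selection does better; minimum is 16.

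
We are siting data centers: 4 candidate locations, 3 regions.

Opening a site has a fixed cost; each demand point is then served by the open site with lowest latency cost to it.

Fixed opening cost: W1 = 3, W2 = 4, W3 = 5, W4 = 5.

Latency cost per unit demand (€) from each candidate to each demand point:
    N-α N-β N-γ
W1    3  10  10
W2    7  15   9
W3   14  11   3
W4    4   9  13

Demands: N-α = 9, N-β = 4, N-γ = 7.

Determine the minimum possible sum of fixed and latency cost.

96

Open {W1, W3}: assign each demand point to its cheapest open site.
  N-α→W1 9×3=27, N-β→W1 4×10=40, N-γ→W3 7×3=21
  latency cost 88, fixed 8 → total 96.
Compare {W1, W3, W4}: latency cost 84 + fixed 13 = 97.
Compare {W1, W2, W3}: latency cost 88 + fixed 12 = 100.
Compare {W1, W2, W3, W4}: latency cost 84 + fixed 17 = 101.
All other subsets cost ≥ 97. Minimum total cost: 96.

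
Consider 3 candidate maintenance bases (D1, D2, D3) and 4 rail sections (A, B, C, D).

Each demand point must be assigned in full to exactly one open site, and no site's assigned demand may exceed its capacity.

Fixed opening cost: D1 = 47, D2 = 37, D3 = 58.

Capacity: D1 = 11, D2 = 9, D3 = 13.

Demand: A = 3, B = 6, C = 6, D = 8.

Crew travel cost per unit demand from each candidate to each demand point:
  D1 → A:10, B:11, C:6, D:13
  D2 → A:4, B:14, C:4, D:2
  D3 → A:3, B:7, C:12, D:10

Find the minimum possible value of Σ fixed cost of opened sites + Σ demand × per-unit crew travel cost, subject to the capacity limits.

Open {D1, D2, D3}; cheapest assignment that respects the capacities:
  D1 (cap 11, load 6): C — cost 6×6 = 36
  D2 (cap 9, load 8): D — cost 8×2 = 16
  D3 (cap 13, load 9): A, B — cost 3×3 + 6×7 = 51
  Shipping 103, fixed 142 → total 245.
  Any other capacity-feasible assignment to {D1, D2, D3} ships for at least 103.
Compare {D1, D3}: its best feasible assignment gives total 353.
Every other set of open sites that can feasibly serve all demand totals ≥ 353 even under its best assignment. Minimum: 245.

245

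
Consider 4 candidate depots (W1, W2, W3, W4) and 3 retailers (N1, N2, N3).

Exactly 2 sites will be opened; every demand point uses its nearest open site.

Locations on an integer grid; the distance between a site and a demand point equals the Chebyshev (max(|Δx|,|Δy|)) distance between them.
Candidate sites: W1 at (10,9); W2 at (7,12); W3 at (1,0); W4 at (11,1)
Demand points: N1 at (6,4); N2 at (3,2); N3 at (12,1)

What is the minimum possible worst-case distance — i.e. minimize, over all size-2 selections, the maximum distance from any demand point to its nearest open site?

Open {W3, W4}.
  Farthest demand point is N1 at distance 5 (to W3); all others are ≤ 5.
With {W1, W4} the worst case is 7.
With {W1, W2} the worst case is 8.
No size-2 selection achieves below 5.

5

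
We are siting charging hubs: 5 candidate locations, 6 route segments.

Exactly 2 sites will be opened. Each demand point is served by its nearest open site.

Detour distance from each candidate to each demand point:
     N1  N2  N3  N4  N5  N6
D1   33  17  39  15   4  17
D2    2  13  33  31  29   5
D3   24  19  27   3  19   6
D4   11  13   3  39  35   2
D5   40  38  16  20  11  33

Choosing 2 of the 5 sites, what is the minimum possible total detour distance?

48

Open {D1, D4}.
  N1→D4 11, N2→D4 13, N3→D4 3, N4→D1 15, N5→D1 4, N6→D4 2  ⇒ total 48.
Compare {D3, D4}: total 51.
Compare {D4, D5}: total 60.
No size-2 selection does better; minimum is 48.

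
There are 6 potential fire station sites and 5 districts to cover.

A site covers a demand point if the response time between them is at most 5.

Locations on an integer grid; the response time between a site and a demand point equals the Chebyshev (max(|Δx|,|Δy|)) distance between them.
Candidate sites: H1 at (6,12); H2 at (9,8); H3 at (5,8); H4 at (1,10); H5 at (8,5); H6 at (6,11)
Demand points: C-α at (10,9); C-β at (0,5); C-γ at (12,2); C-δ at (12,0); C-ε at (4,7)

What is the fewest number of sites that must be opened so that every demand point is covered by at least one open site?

2

Coverage sets (demand points within 5 of each site):
  H1: {C-α, C-ε}
  H2: {C-α, C-ε}
  H3: {C-α, C-β, C-ε}
  H4: {C-β, C-ε}
  H5: {C-α, C-γ, C-δ, C-ε}
  H6: {C-α, C-ε}
No single site covers all 5 demand points.
But {H3, H5} covers everything, so the minimum is 2.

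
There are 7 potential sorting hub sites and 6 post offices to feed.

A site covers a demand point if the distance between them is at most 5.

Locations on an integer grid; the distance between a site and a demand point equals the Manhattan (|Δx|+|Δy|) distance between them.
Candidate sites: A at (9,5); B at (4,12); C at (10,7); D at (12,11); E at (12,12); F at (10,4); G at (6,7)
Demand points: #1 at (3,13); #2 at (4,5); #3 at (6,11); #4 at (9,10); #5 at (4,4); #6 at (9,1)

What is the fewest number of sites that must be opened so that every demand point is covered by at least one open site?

Coverage sets (demand points within 5 of each site):
  A: {#2, #4, #6}
  B: {#1, #3}
  C: {#4}
  D: {#4}
  E: {#4}
  F: {#6}
  G: {#2, #3, #5}
No 2 sites suffice: every size-2 union leaves at least one demand point uncovered.
But {A, B, G} covers everything, so the minimum is 3.

3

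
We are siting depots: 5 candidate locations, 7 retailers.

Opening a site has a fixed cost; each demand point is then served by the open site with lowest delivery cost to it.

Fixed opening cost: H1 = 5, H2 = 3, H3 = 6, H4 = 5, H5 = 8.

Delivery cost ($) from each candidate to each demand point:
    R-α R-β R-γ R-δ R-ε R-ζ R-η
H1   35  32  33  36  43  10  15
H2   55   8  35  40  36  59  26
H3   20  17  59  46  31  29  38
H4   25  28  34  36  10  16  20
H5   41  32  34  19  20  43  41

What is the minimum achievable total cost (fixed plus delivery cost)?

141

Open {H1, H2, H4, H5}: assign each demand point to its cheapest open site.
  R-α→H4 25, R-β→H2 8, R-γ→H1 33, R-δ→H5 19, R-ε→H4 10, R-ζ→H1 10, R-η→H1 15
  delivery cost 120, fixed 21 → total 141.
Compare {H1, H2, H3, H4, H5}: delivery cost 115 + fixed 27 = 142.
Compare {H1, H2, H3, H5}: delivery cost 125 + fixed 22 = 147.
Compare {H2, H4, H5}: delivery cost 132 + fixed 16 = 148.
All other subsets cost ≥ 142. Minimum total cost: 141.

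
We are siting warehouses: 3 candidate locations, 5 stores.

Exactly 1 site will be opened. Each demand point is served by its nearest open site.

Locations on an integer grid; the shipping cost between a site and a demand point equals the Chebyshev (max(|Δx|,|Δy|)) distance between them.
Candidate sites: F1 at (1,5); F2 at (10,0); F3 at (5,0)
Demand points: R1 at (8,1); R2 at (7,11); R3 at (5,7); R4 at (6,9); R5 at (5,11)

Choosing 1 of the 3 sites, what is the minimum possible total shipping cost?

28

Open {F1}.
  R1→F1 7, R2→F1 6, R3→F1 4, R4→F1 5, R5→F1 6  ⇒ total 28.
Compare {F2}: total 40.
Compare {F3}: total 41.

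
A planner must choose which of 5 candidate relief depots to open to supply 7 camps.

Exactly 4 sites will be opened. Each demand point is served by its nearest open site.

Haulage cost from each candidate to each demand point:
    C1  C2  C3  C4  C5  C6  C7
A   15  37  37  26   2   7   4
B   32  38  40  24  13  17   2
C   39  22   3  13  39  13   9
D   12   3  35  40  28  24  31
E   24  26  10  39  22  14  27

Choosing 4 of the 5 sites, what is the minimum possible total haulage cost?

42

Open {A, B, C, D}.
  C1→D 12, C2→D 3, C3→C 3, C4→C 13, C5→A 2, C6→A 7, C7→B 2  ⇒ total 42.
Compare {A, C, D, E}: total 44.
Compare {B, C, D, E}: total 59.
No size-4 selection does better; minimum is 42.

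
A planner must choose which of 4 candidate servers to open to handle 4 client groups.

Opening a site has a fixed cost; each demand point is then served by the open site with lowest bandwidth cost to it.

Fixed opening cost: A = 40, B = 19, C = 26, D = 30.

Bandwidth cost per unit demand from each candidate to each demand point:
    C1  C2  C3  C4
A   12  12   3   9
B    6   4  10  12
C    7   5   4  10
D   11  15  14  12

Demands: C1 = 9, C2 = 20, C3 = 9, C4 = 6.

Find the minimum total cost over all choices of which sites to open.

274

Open {A, B}: assign each demand point to its cheapest open site.
  C1→B 9×6=54, C2→B 20×4=80, C3→A 9×3=27, C4→A 6×9=54
  bandwidth cost 215, fixed 59 → total 274.
Compare {B, C}: bandwidth cost 230 + fixed 45 = 275.
Compare {C}: bandwidth cost 259 + fixed 26 = 285.
Compare {A, B, C}: bandwidth cost 215 + fixed 85 = 300.
All other subsets cost ≥ 275. Minimum total cost: 274.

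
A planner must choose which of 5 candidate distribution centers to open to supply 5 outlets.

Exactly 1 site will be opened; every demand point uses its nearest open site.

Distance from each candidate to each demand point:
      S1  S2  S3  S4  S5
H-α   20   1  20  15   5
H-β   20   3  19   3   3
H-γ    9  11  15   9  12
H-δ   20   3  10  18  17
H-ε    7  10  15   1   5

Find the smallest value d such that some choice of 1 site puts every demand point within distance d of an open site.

Open {H-γ}.
  Farthest demand point is S3 at distance 15 (to H-γ); all others are ≤ 15.
With {H-ε} the worst case is 15.
With {H-α} the worst case is 20.
No size-1 selection achieves below 15.

15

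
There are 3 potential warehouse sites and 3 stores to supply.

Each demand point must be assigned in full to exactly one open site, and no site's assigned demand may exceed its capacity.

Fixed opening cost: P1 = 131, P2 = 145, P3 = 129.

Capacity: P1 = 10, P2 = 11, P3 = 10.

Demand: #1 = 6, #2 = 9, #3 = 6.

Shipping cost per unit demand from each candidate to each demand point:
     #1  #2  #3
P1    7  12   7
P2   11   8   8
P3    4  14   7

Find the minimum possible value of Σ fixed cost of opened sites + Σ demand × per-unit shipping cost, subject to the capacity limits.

Open {P1, P2, P3}; cheapest assignment that respects the capacities:
  P1 (cap 10, load 6): #3 — cost 6×7 = 42
  P2 (cap 11, load 9): #2 — cost 9×8 = 72
  P3 (cap 10, load 6): #1 — cost 6×4 = 24
  Shipping 138, fixed 405 → total 543.
  Any other capacity-feasible assignment to {P1, P2, P3} ships for at least 138.
Total demand is 21; every other set of sites either has combined capacity below 21 or cannot fit the demands without splitting one across sites, so {P1, P2, P3} is the only feasible choice of open sites. Minimum: 543.

543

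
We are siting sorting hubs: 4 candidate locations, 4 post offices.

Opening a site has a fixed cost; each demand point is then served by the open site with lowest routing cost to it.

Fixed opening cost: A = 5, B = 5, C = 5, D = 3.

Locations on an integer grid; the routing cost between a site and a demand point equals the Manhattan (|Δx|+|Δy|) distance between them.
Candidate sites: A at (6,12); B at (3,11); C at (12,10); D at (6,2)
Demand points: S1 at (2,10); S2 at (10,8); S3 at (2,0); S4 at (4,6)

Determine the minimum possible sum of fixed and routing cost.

31

Open {B, C, D}: assign each demand point to its cheapest open site.
  S1→B 2, S2→C 4, S3→D 6, S4→B 6
  routing cost 18, fixed 13 → total 31.
Compare {B, D}: routing cost 24 + fixed 8 = 32.
Compare {A, D}: routing cost 26 + fixed 8 = 34.
Compare {B, C}: routing cost 24 + fixed 10 = 34.
All other subsets cost ≥ 32. Minimum total cost: 31.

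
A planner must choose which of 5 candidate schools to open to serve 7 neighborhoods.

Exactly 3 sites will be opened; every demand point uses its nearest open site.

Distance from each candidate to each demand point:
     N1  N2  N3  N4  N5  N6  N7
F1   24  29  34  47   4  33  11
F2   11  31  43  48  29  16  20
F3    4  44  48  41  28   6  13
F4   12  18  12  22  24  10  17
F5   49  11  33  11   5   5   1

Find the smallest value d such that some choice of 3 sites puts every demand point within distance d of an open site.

Open {F1, F4, F5}.
  Farthest demand point is N1 at distance 12 (to F4); all others are ≤ 12.
With {F2, F4, F5} the worst case is 12.
With {F3, F4, F5} the worst case is 12.
No size-3 selection achieves below 12.

12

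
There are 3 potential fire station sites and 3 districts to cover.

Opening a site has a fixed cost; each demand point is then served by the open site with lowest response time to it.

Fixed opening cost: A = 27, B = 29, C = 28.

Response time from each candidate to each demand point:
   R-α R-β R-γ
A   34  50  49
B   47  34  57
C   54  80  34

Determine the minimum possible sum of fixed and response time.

160

Open {A}: assign each demand point to its cheapest open site.
  R-α→A 34, R-β→A 50, R-γ→A 49
  response time 133, fixed 27 → total 160.
Compare {B}: response time 138 + fixed 29 = 167.
Compare {B, C}: response time 115 + fixed 57 = 172.
Compare {A, B}: response time 117 + fixed 56 = 173.
All other subsets cost ≥ 167. Minimum total cost: 160.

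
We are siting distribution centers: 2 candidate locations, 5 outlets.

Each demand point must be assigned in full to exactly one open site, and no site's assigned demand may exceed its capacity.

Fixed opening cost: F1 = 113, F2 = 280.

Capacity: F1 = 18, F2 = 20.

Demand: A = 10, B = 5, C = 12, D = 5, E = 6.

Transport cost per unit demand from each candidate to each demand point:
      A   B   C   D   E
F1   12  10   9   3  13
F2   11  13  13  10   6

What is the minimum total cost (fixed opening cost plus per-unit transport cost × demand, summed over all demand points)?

804

Open {F1, F2}; cheapest assignment that respects the capacities:
  F1 (cap 18, load 18): C, E — cost 12×9 + 6×13 = 186
  F2 (cap 20, load 20): A, B, D — cost 10×11 + 5×13 + 5×10 = 225
  Shipping 411, fixed 393 → total 804.
  Any other capacity-feasible assignment to {F1, F2} ships for at least 411.
Total demand is 38 and no other set of sites has combined capacity ≥ 38, so {F1, F2} is the only feasible choice of open sites. Minimum: 804.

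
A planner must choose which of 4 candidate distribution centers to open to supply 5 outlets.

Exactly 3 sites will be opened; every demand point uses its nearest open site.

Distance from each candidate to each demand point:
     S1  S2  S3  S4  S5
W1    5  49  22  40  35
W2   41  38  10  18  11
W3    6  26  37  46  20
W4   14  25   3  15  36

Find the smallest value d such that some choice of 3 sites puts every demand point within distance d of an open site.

Open {W1, W2, W4}.
  Farthest demand point is S2 at distance 25 (to W4); all others are ≤ 25.
With {W1, W3, W4} the worst case is 25.
With {W2, W3, W4} the worst case is 25.
No size-3 selection achieves below 25.

25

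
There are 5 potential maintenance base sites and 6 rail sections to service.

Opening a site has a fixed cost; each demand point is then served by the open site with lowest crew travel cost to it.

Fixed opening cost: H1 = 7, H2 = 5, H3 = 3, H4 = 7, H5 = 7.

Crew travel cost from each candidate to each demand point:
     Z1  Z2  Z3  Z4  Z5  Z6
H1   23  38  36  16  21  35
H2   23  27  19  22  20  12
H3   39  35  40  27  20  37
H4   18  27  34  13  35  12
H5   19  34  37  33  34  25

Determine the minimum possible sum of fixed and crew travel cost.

121

Open {H2, H4}: assign each demand point to its cheapest open site.
  Z1→H4 18, Z2→H2 27, Z3→H2 19, Z4→H4 13, Z5→H2 20, Z6→H2 12
  crew travel cost 109, fixed 12 → total 121.
Compare {H2, H3, H4}: crew travel cost 109 + fixed 15 = 124.
Compare {H2}: crew travel cost 123 + fixed 5 = 128.
Compare {H1, H2, H4}: crew travel cost 109 + fixed 19 = 128.
All other subsets cost ≥ 124. Minimum total cost: 121.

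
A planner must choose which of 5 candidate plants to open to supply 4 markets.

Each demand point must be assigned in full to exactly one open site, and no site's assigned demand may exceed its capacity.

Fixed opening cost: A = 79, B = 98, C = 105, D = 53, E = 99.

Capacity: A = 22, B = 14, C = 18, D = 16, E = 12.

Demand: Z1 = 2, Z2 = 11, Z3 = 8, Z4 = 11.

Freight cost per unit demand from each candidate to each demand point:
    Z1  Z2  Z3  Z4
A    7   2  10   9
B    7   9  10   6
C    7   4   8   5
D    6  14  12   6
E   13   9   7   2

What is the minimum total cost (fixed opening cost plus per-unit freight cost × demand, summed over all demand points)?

Open {A, D}; cheapest assignment that respects the capacities:
  A (cap 22, load 19): Z2, Z3 — cost 11×2 + 8×10 = 102
  D (cap 16, load 13): Z1, Z4 — cost 2×6 + 11×6 = 78
  Shipping 180, fixed 132 → total 312.
  Any other capacity-feasible assignment to {A, D} ships for at least 180.
Compare {A, E}: its best feasible assignment gives total 316.
Compare {A, C}: its best feasible assignment gives total 355.
Every other set of open sites that can feasibly serve all demand totals ≥ 316 even under its best assignment. Minimum: 312.

312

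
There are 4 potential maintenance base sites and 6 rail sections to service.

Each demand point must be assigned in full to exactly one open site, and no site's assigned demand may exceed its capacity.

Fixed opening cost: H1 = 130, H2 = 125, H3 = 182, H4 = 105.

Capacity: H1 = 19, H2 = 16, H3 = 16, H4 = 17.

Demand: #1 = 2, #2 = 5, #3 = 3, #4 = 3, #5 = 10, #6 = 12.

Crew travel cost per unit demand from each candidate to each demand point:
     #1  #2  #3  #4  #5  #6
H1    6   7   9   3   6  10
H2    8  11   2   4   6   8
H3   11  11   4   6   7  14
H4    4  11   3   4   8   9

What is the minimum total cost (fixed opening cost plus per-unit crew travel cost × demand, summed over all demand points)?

464

Open {H1, H4}; cheapest assignment that respects the capacities:
  H1 (cap 19, load 18): #2, #4, #5 — cost 5×7 + 3×3 + 10×6 = 104
  H4 (cap 17, load 17): #1, #3, #6 — cost 2×4 + 3×3 + 12×9 = 125
  Shipping 229, fixed 235 → total 464.
  Any other capacity-feasible assignment to {H1, H4} ships for at least 229.
Compare {H1, H2}: its best feasible assignment gives total 500.
Compare {H1, H2, H4}: its best feasible assignment gives total 574.
Every other set of open sites that can feasibly serve all demand totals ≥ 500 even under its best assignment. Minimum: 464.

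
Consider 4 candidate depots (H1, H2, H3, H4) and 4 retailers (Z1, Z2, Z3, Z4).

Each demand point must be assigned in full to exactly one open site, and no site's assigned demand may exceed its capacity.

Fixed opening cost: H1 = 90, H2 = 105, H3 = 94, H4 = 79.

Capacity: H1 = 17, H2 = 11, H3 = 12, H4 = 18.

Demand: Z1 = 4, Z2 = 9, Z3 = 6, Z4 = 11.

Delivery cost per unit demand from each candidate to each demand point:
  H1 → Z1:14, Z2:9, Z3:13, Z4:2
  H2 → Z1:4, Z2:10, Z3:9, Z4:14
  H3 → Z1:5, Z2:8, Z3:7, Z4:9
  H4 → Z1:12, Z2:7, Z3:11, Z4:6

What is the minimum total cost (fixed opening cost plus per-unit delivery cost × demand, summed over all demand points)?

Open {H1, H4}; cheapest assignment that respects the capacities:
  H1 (cap 17, load 15): Z1, Z4 — cost 4×14 + 11×2 = 78
  H4 (cap 18, load 15): Z2, Z3 — cost 9×7 + 6×11 = 129
  Shipping 207, fixed 169 → total 376.
  Any other capacity-feasible assignment to {H1, H4} ships for at least 207.
Compare {H1, H3, H4}: its best feasible assignment gives total 410.
Compare {H1, H2, H4}: its best feasible assignment gives total 429.
Every other set of open sites that can feasibly serve all demand totals ≥ 410 even under its best assignment. Minimum: 376.

376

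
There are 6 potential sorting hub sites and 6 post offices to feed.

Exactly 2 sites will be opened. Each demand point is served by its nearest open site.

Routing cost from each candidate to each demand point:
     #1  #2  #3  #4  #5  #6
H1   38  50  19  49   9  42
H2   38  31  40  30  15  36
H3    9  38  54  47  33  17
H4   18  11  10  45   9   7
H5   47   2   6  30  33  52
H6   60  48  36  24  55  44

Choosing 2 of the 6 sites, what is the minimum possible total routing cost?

72

Open {H4, H5}.
  #1→H4 18, #2→H5 2, #3→H5 6, #4→H5 30, #5→H4 9, #6→H4 7  ⇒ total 72.
Compare {H4, H6}: total 79.
Compare {H2, H4}: total 85.
No size-2 selection does better; minimum is 72.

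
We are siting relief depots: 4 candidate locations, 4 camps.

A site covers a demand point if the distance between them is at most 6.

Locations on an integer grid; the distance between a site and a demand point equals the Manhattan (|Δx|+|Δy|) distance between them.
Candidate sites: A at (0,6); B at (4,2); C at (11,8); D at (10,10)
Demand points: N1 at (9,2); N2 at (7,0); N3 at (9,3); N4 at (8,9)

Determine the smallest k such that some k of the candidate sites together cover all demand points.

2

Coverage sets (demand points within 6 of each site):
  A: {}
  B: {N1, N2, N3}
  C: {N4}
  D: {N4}
No single site covers all 4 demand points.
But {B, C} covers everything, so the minimum is 2.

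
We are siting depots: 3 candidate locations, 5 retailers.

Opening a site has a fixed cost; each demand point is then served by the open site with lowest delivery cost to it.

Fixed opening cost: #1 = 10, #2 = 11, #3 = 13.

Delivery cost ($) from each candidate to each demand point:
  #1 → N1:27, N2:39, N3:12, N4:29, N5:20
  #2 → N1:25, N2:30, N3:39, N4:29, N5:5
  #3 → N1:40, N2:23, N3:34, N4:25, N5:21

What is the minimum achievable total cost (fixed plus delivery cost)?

122

Open {#1, #2}: assign each demand point to its cheapest open site.
  N1→#2 25, N2→#2 30, N3→#1 12, N4→#1 29, N5→#2 5
  delivery cost 101, fixed 21 → total 122.
Compare {#1, #2, #3}: delivery cost 90 + fixed 34 = 124.
Compare {#1, #3}: delivery cost 107 + fixed 23 = 130.
Compare {#2, #3}: delivery cost 112 + fixed 24 = 136.
All other subsets cost ≥ 124. Minimum total cost: 122.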